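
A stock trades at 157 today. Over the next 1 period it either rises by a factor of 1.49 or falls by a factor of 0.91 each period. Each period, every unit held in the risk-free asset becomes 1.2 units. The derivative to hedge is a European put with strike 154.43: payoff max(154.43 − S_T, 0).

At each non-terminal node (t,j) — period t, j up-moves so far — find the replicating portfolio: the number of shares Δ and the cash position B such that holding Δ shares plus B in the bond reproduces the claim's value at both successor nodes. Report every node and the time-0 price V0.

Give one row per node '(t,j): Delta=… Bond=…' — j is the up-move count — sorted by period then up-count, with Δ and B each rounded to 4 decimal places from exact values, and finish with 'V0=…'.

Risk-neutral probability p* = (R−d)/(u−d) = (1.2−0.91)/(1.49−0.91) = 0.5000.
Payoff layer (t=1): V(1,0)=11.5600, V(1,1)=0.0000
(0,0): S=157.0000. Δ = (V_up−V_dn)/(S_up−S_dn) = (0.0000−11.5600)/(233.9300−142.8700) = -0.1269. V = [p*·0.0000 + (1−p*)·11.5600]/1.2 = 4.8167. B = V − Δ·S = 24.7477.
The time-0 hedge costs 4.8167, which is the no-arbitrage price.

(0,0): Delta=-0.1269 Bond=24.7477
V0=4.8167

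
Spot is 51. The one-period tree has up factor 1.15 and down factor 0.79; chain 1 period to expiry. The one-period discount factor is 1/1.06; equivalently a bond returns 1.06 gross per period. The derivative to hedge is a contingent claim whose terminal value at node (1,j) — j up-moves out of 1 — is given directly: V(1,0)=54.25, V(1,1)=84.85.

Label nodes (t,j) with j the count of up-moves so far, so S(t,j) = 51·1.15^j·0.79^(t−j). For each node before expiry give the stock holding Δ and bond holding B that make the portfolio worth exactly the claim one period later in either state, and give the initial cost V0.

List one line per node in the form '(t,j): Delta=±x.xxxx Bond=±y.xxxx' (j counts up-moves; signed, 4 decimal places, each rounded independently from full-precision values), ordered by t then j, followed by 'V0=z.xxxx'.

(0,0): Delta=1.6667 Bond=-12.1698
V0=72.8302

Under the risk-neutral measure, an up-move has probability p* = (R−d)/(u−d) = 0.7500 and values discount at R = 1.06.
At expiry t=1: V(1,0)=54.2500, V(1,1)=84.8500
Node (0,0) S=51.0000: V=(p*·84.8500+(1−p*)·54.2500)/1.06=72.8302; Δ=(84.8500−54.2500)/(58.6500−40.2900)=1.6667; B=V−Δ·S=-12.1698
Self-financing check: at every node Δ·S+B equals the discounted successor values.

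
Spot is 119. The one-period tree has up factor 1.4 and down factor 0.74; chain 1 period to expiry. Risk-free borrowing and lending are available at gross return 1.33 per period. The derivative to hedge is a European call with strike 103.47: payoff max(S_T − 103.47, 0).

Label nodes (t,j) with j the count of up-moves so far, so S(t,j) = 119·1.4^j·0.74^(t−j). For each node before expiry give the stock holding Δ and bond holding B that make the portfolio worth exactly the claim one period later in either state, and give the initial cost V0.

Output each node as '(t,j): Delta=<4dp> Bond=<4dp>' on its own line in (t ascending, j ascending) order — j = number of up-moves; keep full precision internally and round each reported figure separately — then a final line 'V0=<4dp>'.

Under the risk-neutral measure, an up-move has probability p* = (R−d)/(u−d) = 0.8939 and values discount at R = 1.33.
At expiry t=1: V(1,0)=0.0000, V(1,1)=63.1300
Node (0,0) S=119.0000: V=(p*·63.1300+(1−p*)·0.0000)/1.33=42.4319; Δ=(63.1300−0.0000)/(166.6000−88.0600)=0.8038; B=V−Δ·S=-53.2196
Check: Δ(0,0)·S0 + B(0,0) = 42.4319 = V0.

(0,0): Delta=0.8038 Bond=-53.2196
V0=42.4319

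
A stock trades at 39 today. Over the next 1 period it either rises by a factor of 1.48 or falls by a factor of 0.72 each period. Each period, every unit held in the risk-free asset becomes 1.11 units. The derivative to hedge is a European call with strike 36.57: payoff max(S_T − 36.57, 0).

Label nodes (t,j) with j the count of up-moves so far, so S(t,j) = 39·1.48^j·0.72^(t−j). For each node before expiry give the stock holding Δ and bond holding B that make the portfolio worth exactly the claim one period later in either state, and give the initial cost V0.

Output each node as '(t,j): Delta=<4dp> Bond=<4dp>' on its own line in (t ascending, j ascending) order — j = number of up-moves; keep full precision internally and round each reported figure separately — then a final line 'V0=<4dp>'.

(0,0): Delta=0.7136 Bond=-18.0512
V0=9.7777

Risk-neutral probability p* = (R−d)/(u−d) = (1.11−0.72)/(1.48−0.72) = 0.5132.
Payoff layer (t=1): V(1,0)=0.0000, V(1,1)=21.1500
(0,0): S=39.0000. Δ = (V_up−V_dn)/(S_up−S_dn) = (21.1500−0.0000)/(57.7200−28.0800) = 0.7136. V = [p*·21.1500 + (1−p*)·0.0000]/1.11 = 9.7777. B = V − Δ·S = -18.0512.
The time-0 hedge costs 9.7777, which is the no-arbitrage price.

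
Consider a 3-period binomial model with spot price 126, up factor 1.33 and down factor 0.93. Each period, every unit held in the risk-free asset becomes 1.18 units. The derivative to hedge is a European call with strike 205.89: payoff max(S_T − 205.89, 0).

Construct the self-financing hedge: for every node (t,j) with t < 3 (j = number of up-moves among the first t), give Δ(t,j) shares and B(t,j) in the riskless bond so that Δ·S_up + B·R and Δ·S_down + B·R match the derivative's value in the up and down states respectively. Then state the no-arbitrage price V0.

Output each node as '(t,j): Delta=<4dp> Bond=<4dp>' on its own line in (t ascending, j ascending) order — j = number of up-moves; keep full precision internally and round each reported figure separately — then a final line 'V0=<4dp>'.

Risk-neutral probability p* = (R−d)/(u−d) = (1.18−0.93)/(1.33−0.93) = 0.6250.
Terminal values V(3,·): V(3,0)=0.0000, V(3,1)=0.0000, V(3,2)=1.3897, V(3,3)=90.5423
(2,0): S=108.9774. Δ = (V_up−V_dn)/(S_up−S_dn) = (0.0000−0.0000)/(144.9399−101.3490) = 0.0000. V = [p*·0.0000 + (1−p*)·0.0000]/1.18 = 0.0000. B = V − Δ·S = 0.0000.
(2,1): S=155.8494. Δ = (V_up−V_dn)/(S_up−S_dn) = (1.3897−0.0000)/(207.2797−144.9399) = 0.0223. V = [p*·1.3897 + (1−p*)·0.0000]/1.18 = 0.7361. B = V − Δ·S = -2.7382.
(2,2): S=222.8814. Δ = (V_up−V_dn)/(S_up−S_dn) = (90.5423−1.3897)/(296.4323−207.2797) = 1.0000. V = [p*·90.5423 + (1−p*)·1.3897]/1.18 = 48.3983. B = V − Δ·S = -174.4831.
(1,0): S=117.1800. Δ = (V_up−V_dn)/(S_up−S_dn) = (0.7361−0.0000)/(155.8494−108.9774) = 0.0157. V = [p*·0.7361 + (1−p*)·0.0000]/1.18 = 0.3899. B = V − Δ·S = -1.4503.
(1,1): S=167.5800. Δ = (V_up−V_dn)/(S_up−S_dn) = (48.3983−0.7361)/(222.8814−155.8494) = 0.7110. V = [p*·48.3983 + (1−p*)·0.7361]/1.18 = 25.8686. B = V − Δ·S = -93.2871.
(0,0): S=126.0000. Δ = (V_up−V_dn)/(S_up−S_dn) = (25.8686−0.3899)/(167.5800−117.1800) = 0.5055. V = [p*·25.8686 + (1−p*)·0.3899]/1.18 = 13.8255. B = V − Δ·S = -49.8714.
Check: Δ(0,0)·S0 + B(0,0) = 13.8255 = V0.

(0,0): Delta=0.5055 Bond=-49.8714
(1,0): Delta=0.0157 Bond=-1.4503
(1,1): Delta=0.7110 Bond=-93.2871
(2,0): Delta=0.0000 Bond=0.0000
(2,1): Delta=0.0223 Bond=-2.7382
(2,2): Delta=1.0000 Bond=-174.4831
V0=13.8255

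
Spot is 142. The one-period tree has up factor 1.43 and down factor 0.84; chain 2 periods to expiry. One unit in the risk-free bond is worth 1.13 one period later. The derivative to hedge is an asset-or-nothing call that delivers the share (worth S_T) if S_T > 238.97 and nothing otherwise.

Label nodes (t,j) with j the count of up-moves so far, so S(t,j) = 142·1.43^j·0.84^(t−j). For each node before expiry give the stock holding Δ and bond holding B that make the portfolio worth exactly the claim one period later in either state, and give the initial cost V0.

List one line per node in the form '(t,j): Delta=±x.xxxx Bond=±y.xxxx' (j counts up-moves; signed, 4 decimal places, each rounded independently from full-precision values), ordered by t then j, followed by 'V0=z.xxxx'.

(0,0): Delta=1.5076 Bond=-159.1391
(1,0): Delta=0.0000 Bond=0.0000
(1,1): Delta=2.4237 Bond=-365.8552
V0=54.9409

Risk-neutral probability p* = (R−d)/(u−d) = (1.13−0.84)/(1.43−0.84) = 0.4915.
Payoff layer (t=2): V(2,0)=0.0000, V(2,1)=0.0000, V(2,2)=290.3758
  t=1,j=0: stock 119.2800 → up 170.5704 (V=0.0000), down 100.1952 (V=0.0000). Price 0.0000; hedge Δ=0.0000, bond B=0.0000.
  t=1,j=1: stock 203.0600 → up 290.3758 (V=290.3758), down 170.5704 (V=0.0000). Price 126.3072; hedge Δ=2.4237, bond B=-365.8552.
  t=0,j=0: stock 142.0000 → up 203.0600 (V=126.3072), down 119.2800 (V=0.0000). Price 54.9409; hedge Δ=1.5076, bond B=-159.1391.
Each (Δ,B) replicates both successor values, so the strategy is self-financing and V0 is arbitrage-free.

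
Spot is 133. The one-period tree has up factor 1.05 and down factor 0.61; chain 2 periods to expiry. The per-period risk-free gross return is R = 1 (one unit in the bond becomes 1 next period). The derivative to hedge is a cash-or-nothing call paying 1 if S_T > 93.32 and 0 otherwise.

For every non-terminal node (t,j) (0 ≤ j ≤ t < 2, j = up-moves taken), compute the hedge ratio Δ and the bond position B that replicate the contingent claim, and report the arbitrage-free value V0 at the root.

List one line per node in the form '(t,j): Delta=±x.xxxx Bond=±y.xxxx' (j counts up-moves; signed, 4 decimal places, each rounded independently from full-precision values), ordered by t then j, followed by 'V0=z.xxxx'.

Since d<R<u, set p* = (R−d)/(u−d) = 0.8864; price each node as the discounted p*-expectation of its children.
Terminal values V(2,·): V(2,0)=0.0000, V(2,1)=0.0000, V(2,2)=1.0000
(1,0): S=81.1300. Δ = (V_up−V_dn)/(S_up−S_dn) = (0.0000−0.0000)/(85.1865−49.4893) = 0.0000. V = [p*·0.0000 + (1−p*)·0.0000]/1 = 0.0000. B = V − Δ·S = 0.0000.
(1,1): S=139.6500. Δ = (V_up−V_dn)/(S_up−S_dn) = (1.0000−0.0000)/(146.6325−85.1865) = 0.0163. V = [p*·1.0000 + (1−p*)·0.0000]/1 = 0.8864. B = V − Δ·S = -1.3864.
(0,0): S=133.0000. Δ = (V_up−V_dn)/(S_up−S_dn) = (0.8864−0.0000)/(139.6500−81.1300) = 0.0151. V = [p*·0.8864 + (1−p*)·0.0000]/1 = 0.7856. B = V − Δ·S = -1.2288.
Check: Δ(0,0)·S0 + B(0,0) = 0.7856 = V0.

(0,0): Delta=0.0151 Bond=-1.2288
(1,0): Delta=0.0000 Bond=0.0000
(1,1): Delta=0.0163 Bond=-1.3864
V0=0.7856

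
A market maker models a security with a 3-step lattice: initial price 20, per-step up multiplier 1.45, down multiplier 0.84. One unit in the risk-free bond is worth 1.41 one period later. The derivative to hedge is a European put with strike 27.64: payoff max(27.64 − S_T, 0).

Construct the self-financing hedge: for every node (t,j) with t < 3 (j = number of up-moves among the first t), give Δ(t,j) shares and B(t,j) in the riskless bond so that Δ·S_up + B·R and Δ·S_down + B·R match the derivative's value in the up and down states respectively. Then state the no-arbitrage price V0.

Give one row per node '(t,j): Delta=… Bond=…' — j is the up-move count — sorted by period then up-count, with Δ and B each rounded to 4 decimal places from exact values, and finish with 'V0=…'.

The replicating-portfolio and risk-neutral prices coincide; use p* = (1.41−0.84)/(1.45−0.84) = 0.9344 for the latter.
Terminal payoffs: V(3,0)=15.7859, V(3,1)=7.1776, V(3,2)=0.0000, V(3,3)=0.0000
(2,0): S=14.1120. Δ = (V_up−V_dn)/(S_up−S_dn) = (7.1776−15.7859)/(20.4624−11.8541) = -1.0000. V = [p*·7.1776 + (1−p*)·15.7859]/1.41 = 5.4908. B = V − Δ·S = 19.6028.
(2,1): S=24.3600. Δ = (V_up−V_dn)/(S_up−S_dn) = (0.0000−7.1776)/(35.3220−20.4624) = -0.4830. V = [p*·0.0000 + (1−p*)·7.1776]/1.41 = 0.3338. B = V − Δ·S = 12.1004.
(2,2): S=42.0500. Δ = (V_up−V_dn)/(S_up−S_dn) = (0.0000−0.0000)/(60.9725−35.3220) = 0.0000. V = [p*·0.0000 + (1−p*)·0.0000]/1.41 = 0.0000. B = V − Δ·S = 0.0000.
(1,0): S=16.8000. Δ = (V_up−V_dn)/(S_up−S_dn) = (0.3338−5.4908)/(24.3600−14.1120) = -0.5032. V = [p*·0.3338 + (1−p*)·5.4908]/1.41 = 0.4766. B = V − Δ·S = 8.9307.
(1,1): S=29.0000. Δ = (V_up−V_dn)/(S_up−S_dn) = (0.0000−0.3338)/(42.0500−24.3600) = -0.0189. V = [p*·0.0000 + (1−p*)·0.3338]/1.41 = 0.0155. B = V − Δ·S = 0.5627.
(0,0): S=20.0000. Δ = (V_up−V_dn)/(S_up−S_dn) = (0.0155−0.4766)/(29.0000−16.8000) = -0.0378. V = [p*·0.0155 + (1−p*)·0.4766]/1.41 = 0.0325. B = V − Δ·S = 0.7883.
Self-financing check: at every node Δ·S+B equals the discounted successor values.

(0,0): Delta=-0.0378 Bond=0.7883
(1,0): Delta=-0.5032 Bond=8.9307
(1,1): Delta=-0.0189 Bond=0.5627
(2,0): Delta=-1.0000 Bond=19.6028
(2,1): Delta=-0.4830 Bond=12.1004
(2,2): Delta=0.0000 Bond=0.0000
V0=0.0325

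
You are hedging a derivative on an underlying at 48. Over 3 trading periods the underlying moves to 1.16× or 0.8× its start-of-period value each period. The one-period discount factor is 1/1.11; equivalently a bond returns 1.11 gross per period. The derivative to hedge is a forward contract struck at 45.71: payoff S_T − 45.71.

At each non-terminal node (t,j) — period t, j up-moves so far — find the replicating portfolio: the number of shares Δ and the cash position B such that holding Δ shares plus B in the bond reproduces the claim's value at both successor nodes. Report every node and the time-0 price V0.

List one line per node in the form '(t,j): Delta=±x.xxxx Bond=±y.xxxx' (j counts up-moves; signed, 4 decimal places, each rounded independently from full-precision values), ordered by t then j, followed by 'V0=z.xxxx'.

(0,0): Delta=1.0000 Bond=-33.4228
(1,0): Delta=1.0000 Bond=-37.0993
(1,1): Delta=1.0000 Bond=-37.0993
(2,0): Delta=1.0000 Bond=-41.1802
(2,1): Delta=1.0000 Bond=-41.1802
(2,2): Delta=1.0000 Bond=-41.1802
V0=14.5772

Since d<R<u, set p* = (R−d)/(u−d) = 0.8611; price each node as the discounted p*-expectation of its children.
Payoff layer (t=3): V(3,0)=-21.1340, V(3,1)=-10.0748, V(3,2)=5.9610, V(3,3)=29.2130
Node (2,0) S=30.7200: V=(p*·-10.0748+(1−p*)·-21.1340)/1.11=-10.4602; Δ=(-10.0748−-21.1340)/(35.6352−24.5760)=1.0000; B=V−Δ·S=-41.1802
Node (2,1) S=44.5440: V=(p*·5.9610+(1−p*)·-10.0748)/1.11=3.3638; Δ=(5.9610−-10.0748)/(51.6710−35.6352)=1.0000; B=V−Δ·S=-41.1802
Node (2,2) S=64.5888: V=(p*·29.2130+(1−p*)·5.9610)/1.11=23.4086; Δ=(29.2130−5.9610)/(74.9230−51.6710)=1.0000; B=V−Δ·S=-41.1802
Node (1,0) S=38.4000: V=(p*·3.3638+(1−p*)·-10.4602)/1.11=1.3007; Δ=(3.3638−-10.4602)/(44.5440−30.7200)=1.0000; B=V−Δ·S=-37.0993
Node (1,1) S=55.6800: V=(p*·23.4086+(1−p*)·3.3638)/1.11=18.5807; Δ=(23.4086−3.3638)/(64.5888−44.5440)=1.0000; B=V−Δ·S=-37.0993
Node (0,0) S=48.0000: V=(p*·18.5807+(1−p*)·1.3007)/1.11=14.5772; Δ=(18.5807−1.3007)/(55.6800−38.4000)=1.0000; B=V−Δ·S=-33.4228
Self-financing check: at every node Δ·S+B equals the discounted successor values.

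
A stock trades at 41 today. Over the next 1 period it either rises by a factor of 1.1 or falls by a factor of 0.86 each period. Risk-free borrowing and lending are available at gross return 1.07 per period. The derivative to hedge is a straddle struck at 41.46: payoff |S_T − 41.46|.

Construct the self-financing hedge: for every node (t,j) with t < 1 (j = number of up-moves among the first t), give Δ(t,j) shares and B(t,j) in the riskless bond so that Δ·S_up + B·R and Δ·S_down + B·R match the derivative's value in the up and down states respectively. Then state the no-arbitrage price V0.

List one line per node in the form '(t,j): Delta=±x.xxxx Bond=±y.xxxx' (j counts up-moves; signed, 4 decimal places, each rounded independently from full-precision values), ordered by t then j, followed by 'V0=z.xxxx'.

Risk-neutral probability p* = (R−d)/(u−d) = (1.07−0.86)/(1.1−0.86) = 0.8750.
Terminal payoffs: V(1,0)=6.2000, V(1,1)=3.6400
  t=0,j=0: stock 41.0000 → up 45.1000 (V=3.6400), down 35.2600 (V=6.2000). Price 3.7009; hedge Δ=-0.2602, bond B=14.3676.
Root portfolio cost Δ·41+B reproduces V0=3.7009.

(0,0): Delta=-0.2602 Bond=14.3676
V0=3.7009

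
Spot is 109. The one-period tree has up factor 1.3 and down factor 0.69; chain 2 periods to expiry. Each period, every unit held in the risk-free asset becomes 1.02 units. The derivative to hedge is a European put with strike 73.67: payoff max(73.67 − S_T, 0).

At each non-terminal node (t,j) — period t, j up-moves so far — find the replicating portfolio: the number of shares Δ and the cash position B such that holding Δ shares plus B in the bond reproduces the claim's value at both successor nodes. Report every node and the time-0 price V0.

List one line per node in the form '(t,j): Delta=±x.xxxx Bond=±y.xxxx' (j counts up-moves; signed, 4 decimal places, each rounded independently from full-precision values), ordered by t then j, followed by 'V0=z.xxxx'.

Risk-neutral probability p* = (R−d)/(u−d) = (1.02−0.69)/(1.3−0.69) = 0.5410.
Payoff layer (t=2): V(2,0)=21.7751, V(2,1)=0.0000, V(2,2)=0.0000
Node (1,0) S=75.2100: V=(p*·0.0000+(1−p*)·21.7751)/1.02=9.7991; Δ=(0.0000−21.7751)/(97.7730−51.8949)=-0.4746; B=V−Δ·S=45.4960
Node (1,1) S=141.7000: V=(p*·0.0000+(1−p*)·0.0000)/1.02=0.0000; Δ=(0.0000−0.0000)/(184.2100−97.7730)=0.0000; B=V−Δ·S=0.0000
Node (0,0) S=109.0000: V=(p*·0.0000+(1−p*)·9.7991)/1.02=4.4098; Δ=(0.0000−9.7991)/(141.7000−75.2100)=-0.1474; B=V−Δ·S=20.4739
Each (Δ,B) replicates both successor values, so the strategy is self-financing and V0 is arbitrage-free.

(0,0): Delta=-0.1474 Bond=20.4739
(1,0): Delta=-0.4746 Bond=45.4960
(1,1): Delta=0.0000 Bond=0.0000
V0=4.4098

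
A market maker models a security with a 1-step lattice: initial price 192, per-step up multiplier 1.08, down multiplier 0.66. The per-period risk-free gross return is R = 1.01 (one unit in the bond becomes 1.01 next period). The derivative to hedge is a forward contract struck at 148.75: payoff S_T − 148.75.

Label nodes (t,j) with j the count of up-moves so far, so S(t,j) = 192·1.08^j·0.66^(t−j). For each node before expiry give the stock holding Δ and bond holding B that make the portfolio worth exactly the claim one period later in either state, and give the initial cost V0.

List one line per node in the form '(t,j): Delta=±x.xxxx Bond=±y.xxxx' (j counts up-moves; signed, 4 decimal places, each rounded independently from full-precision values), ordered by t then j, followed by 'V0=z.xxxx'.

(0,0): Delta=1.0000 Bond=-147.2772
V0=44.7228

Since d<R<u, set p* = (R−d)/(u−d) = 0.8333; price each node as the discounted p*-expectation of its children.
At expiry t=1: V(1,0)=-22.0300, V(1,1)=58.6100
Node (0,0) S=192.0000: V=(p*·58.6100+(1−p*)·-22.0300)/1.01=44.7228; Δ=(58.6100−-22.0300)/(207.3600−126.7200)=1.0000; B=V−Δ·S=-147.2772
The time-0 hedge costs 44.7228, which is the no-arbitrage price.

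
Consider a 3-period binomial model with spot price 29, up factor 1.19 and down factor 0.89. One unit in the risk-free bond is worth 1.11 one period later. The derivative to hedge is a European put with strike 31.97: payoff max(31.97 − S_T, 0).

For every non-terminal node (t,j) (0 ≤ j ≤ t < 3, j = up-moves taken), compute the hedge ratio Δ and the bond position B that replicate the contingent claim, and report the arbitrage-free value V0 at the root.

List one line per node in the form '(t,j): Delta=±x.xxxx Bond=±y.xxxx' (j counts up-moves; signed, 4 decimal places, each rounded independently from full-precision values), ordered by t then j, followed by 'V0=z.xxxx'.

The replicating-portfolio and risk-neutral prices coincide; use p* = (1.11−0.89)/(1.19−0.89) = 0.7333 for the latter.
Payoff layer (t=3): V(3,0)=11.5259, V(3,1)=4.6346, V(3,2)=0.0000, V(3,3)=0.0000
  t=2,j=0: stock 22.9709 → up 27.3354 (V=4.6346), down 20.4441 (V=11.5259). Price 5.8309; hedge Δ=-1.0000, bond B=28.8018.
  t=2,j=1: stock 30.7139 → up 36.5495 (V=0.0000), down 27.3354 (V=4.6346). Price 1.1134; hedge Δ=-0.5030, bond B=16.5622.
  t=2,j=2: stock 41.0669 → up 48.8696 (V=0.0000), down 36.5495 (V=0.0000). Price 0.0000; hedge Δ=0.0000, bond B=0.0000.
  t=1,j=0: stock 25.8100 → up 30.7139 (V=1.1134), down 22.9709 (V=5.8309). Price 2.1364; hedge Δ=-0.6093, bond B=17.8613.
  t=1,j=1: stock 34.5100 → up 41.0669 (V=0.0000), down 30.7139 (V=1.1134). Price 0.2675; hedge Δ=-0.1075, bond B=3.9789.
  t=0,j=0: stock 29.0000 → up 34.5100 (V=0.2675), down 25.8100 (V=2.1364). Price 0.6900; hedge Δ=-0.2148, bond B=6.9197.
The time-0 hedge costs 0.6900, which is the no-arbitrage price.

(0,0): Delta=-0.2148 Bond=6.9197
(1,0): Delta=-0.6093 Bond=17.8613
(1,1): Delta=-0.1075 Bond=3.9789
(2,0): Delta=-1.0000 Bond=28.8018
(2,1): Delta=-0.5030 Bond=16.5622
(2,2): Delta=0.0000 Bond=0.0000
V0=0.6900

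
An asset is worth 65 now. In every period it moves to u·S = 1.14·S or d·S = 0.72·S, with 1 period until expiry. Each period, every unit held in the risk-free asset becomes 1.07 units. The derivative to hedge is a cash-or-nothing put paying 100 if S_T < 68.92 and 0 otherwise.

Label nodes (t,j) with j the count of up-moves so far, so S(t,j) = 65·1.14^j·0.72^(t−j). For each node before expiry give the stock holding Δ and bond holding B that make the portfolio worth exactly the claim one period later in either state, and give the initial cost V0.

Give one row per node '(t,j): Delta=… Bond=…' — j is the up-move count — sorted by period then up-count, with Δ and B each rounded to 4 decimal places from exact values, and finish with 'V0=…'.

Under the risk-neutral measure, an up-move has probability p* = (R−d)/(u−d) = 0.8333 and values discount at R = 1.07.
Payoff layer (t=1): V(1,0)=100.0000, V(1,1)=0.0000
(0,0): S=65.0000. Δ = (V_up−V_dn)/(S_up−S_dn) = (0.0000−100.0000)/(74.1000−46.8000) = -3.6630. V = [p*·0.0000 + (1−p*)·100.0000]/1.07 = 15.5763. B = V − Δ·S = 253.6716.
Root portfolio cost Δ·65+B reproduces V0=15.5763.

(0,0): Delta=-3.6630 Bond=253.6716
V0=15.5763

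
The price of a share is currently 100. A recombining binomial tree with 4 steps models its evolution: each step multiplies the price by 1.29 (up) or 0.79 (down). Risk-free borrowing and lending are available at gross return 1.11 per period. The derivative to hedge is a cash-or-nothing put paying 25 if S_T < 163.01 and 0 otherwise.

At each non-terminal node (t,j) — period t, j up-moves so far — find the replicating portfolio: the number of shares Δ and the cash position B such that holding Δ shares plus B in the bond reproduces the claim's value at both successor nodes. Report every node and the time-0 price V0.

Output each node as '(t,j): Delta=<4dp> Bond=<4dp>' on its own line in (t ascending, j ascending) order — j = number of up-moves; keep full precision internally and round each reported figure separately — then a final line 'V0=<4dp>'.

Since d<R<u, set p* = (R−d)/(u−d) = 0.6400; price each node as the discounted p*-expectation of its children.
Payoff layer (t=4): V(4,0)=25.0000, V(4,1)=25.0000, V(4,2)=25.0000, V(4,3)=0.0000, V(4,4)=0.0000
Node (3,0) S=49.3039: V=(p*·25.0000+(1−p*)·25.0000)/1.11=22.5225; Δ=(25.0000−25.0000)/(63.6020−38.9501)=0.0000; B=V−Δ·S=22.5225
Node (3,1) S=80.5089: V=(p*·25.0000+(1−p*)·25.0000)/1.11=22.5225; Δ=(25.0000−25.0000)/(103.8565−63.6020)=0.0000; B=V−Δ·S=22.5225
Node (3,2) S=131.4639: V=(p*·0.0000+(1−p*)·25.0000)/1.11=8.1081; Δ=(0.0000−25.0000)/(169.5884−103.8565)=-0.3803; B=V−Δ·S=58.1081
Node (3,3) S=214.6689: V=(p*·0.0000+(1−p*)·0.0000)/1.11=0.0000; Δ=(0.0000−0.0000)/(276.9229−169.5884)=0.0000; B=V−Δ·S=0.0000
Node (2,0) S=62.4100: V=(p*·22.5225+(1−p*)·22.5225)/1.11=20.2906; Δ=(22.5225−22.5225)/(80.5089−49.3039)=0.0000; B=V−Δ·S=20.2906
Node (2,1) S=101.9100: V=(p*·8.1081+(1−p*)·22.5225)/1.11=11.9795; Δ=(8.1081−22.5225)/(131.4639−80.5089)=-0.2829; B=V−Δ·S=40.8084
Node (2,2) S=166.4100: V=(p*·0.0000+(1−p*)·8.1081)/1.11=2.6297; Δ=(0.0000−8.1081)/(214.6689−131.4639)=-0.0974; B=V−Δ·S=18.8459
Node (1,0) S=79.0000: V=(p*·11.9795+(1−p*)·20.2906)/1.11=13.4878; Δ=(11.9795−20.2906)/(101.9100−62.4100)=-0.2104; B=V−Δ·S=30.1099
Node (1,1) S=129.0000: V=(p*·2.6297+(1−p*)·11.9795)/1.11=5.4015; Δ=(2.6297−11.9795)/(166.4100−101.9100)=-0.1450; B=V−Δ·S=24.1012
Node (0,0) S=100.0000: V=(p*·5.4015+(1−p*)·13.4878)/1.11=7.4888; Δ=(5.4015−13.4878)/(129.0000−79.0000)=-0.1617; B=V−Δ·S=23.6616
The time-0 hedge costs 7.4888, which is the no-arbitrage price.

(0,0): Delta=-0.1617 Bond=23.6616
(1,0): Delta=-0.2104 Bond=30.1099
(1,1): Delta=-0.1450 Bond=24.1012
(2,0): Delta=0.0000 Bond=20.2906
(2,1): Delta=-0.2829 Bond=40.8084
(2,2): Delta=-0.0974 Bond=18.8459
(3,0): Delta=0.0000 Bond=22.5225
(3,1): Delta=0.0000 Bond=22.5225
(3,2): Delta=-0.3803 Bond=58.1081
(3,3): Delta=0.0000 Bond=0.0000
V0=7.4888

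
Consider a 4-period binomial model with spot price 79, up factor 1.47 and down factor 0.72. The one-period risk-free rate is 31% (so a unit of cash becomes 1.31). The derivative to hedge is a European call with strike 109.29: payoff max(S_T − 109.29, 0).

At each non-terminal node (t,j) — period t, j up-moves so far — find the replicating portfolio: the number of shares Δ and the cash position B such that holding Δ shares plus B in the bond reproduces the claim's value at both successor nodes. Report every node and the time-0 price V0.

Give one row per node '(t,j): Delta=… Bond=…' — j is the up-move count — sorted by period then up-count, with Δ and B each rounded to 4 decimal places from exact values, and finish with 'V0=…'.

Under the risk-neutral measure, an up-move has probability p* = (R−d)/(u−d) = 0.7867 and values discount at R = 1.31.
At expiry t=4: V(4,0)=0.0000, V(4,1)=0.0000, V(4,2)=0.0000, V(4,3)=71.3906, V(4,4)=259.5996
Node (3,0) S=29.4866: V=(p*·0.0000+(1−p*)·0.0000)/1.31=0.0000; Δ=(0.0000−0.0000)/(43.3453−21.2303)=0.0000; B=V−Δ·S=0.0000
Node (3,1) S=60.2018: V=(p*·0.0000+(1−p*)·0.0000)/1.31=0.0000; Δ=(0.0000−0.0000)/(88.4966−43.3453)=0.0000; B=V−Δ·S=0.0000
Node (3,2) S=122.9120: V=(p*·71.3906+(1−p*)·0.0000)/1.31=42.8707; Δ=(71.3906−0.0000)/(180.6806−88.4966)=0.7744; B=V−Δ·S=-52.3168
Node (3,3) S=250.9453: V=(p*·259.5996+(1−p*)·71.3906)/1.31=167.5178; Δ=(259.5996−71.3906)/(368.8896−180.6806)=1.0000; B=V−Δ·S=-83.4275
Node (2,0) S=40.9536: V=(p*·0.0000+(1−p*)·0.0000)/1.31=0.0000; Δ=(0.0000−0.0000)/(60.2018−29.4866)=0.0000; B=V−Δ·S=0.0000
Node (2,1) S=83.6136: V=(p*·42.8707+(1−p*)·0.0000)/1.31=25.7442; Δ=(42.8707−0.0000)/(122.9120−60.2018)=0.6836; B=V−Δ·S=-31.4167
Node (2,2) S=170.7111: V=(p*·167.5178+(1−p*)·42.8707)/1.31=107.5774; Δ=(167.5178−42.8707)/(250.9453−122.9120)=0.9736; B=V−Δ·S=-58.6187
Node (1,0) S=56.8800: V=(p*·25.7442+(1−p*)·0.0000)/1.31=15.4596; Δ=(25.7442−0.0000)/(83.6136−40.9536)=0.6035; B=V−Δ·S=-18.8660
Node (1,1) S=116.1300: V=(p*·107.5774+(1−p*)·25.7442)/1.31=68.7937; Δ=(107.5774−25.7442)/(170.7111−83.6136)=0.9396; B=V−Δ·S=-40.3173
Node (0,0) S=79.0000: V=(p*·68.7937+(1−p*)·15.4596)/1.31=43.8288; Δ=(68.7937−15.4596)/(116.1300−56.8800)=0.9002; B=V−Δ·S=-27.2832
The time-0 hedge costs 43.8288, which is the no-arbitrage price.

(0,0): Delta=0.9002 Bond=-27.2832
(1,0): Delta=0.6035 Bond=-18.8660
(1,1): Delta=0.9396 Bond=-40.3173
(2,0): Delta=0.0000 Bond=0.0000
(2,1): Delta=0.6836 Bond=-31.4167
(2,2): Delta=0.9736 Bond=-58.6187
(3,0): Delta=0.0000 Bond=0.0000
(3,1): Delta=0.0000 Bond=0.0000
(3,2): Delta=0.7744 Bond=-52.3168
(3,3): Delta=1.0000 Bond=-83.4275
V0=43.8288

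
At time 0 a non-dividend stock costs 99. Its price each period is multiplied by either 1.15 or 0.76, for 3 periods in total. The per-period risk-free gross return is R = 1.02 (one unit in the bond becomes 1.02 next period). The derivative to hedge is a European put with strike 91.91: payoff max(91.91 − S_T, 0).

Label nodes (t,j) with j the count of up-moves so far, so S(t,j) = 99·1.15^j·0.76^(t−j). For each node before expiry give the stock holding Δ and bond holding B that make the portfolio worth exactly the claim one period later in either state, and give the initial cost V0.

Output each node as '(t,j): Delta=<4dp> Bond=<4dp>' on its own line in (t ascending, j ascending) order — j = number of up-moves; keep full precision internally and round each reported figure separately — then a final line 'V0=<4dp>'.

(0,0): Delta=-0.3510 Bond=41.9175
(1,0): Delta=-0.8308 Bond=78.8573
(1,1): Delta=-0.1925 Bond=24.7051
(2,0): Delta=-1.0000 Bond=90.1078
(2,1): Delta=-0.7749 Bond=75.5977
(2,2): Delta=0.0000 Bond=0.0000
V0=7.1670

No-arbitrage ⇒ martingale measure with p* = (R−d)/(u−d) = 0.6667.
Payoff layer (t=3): V(3,0)=48.4514, V(3,1)=26.1502, V(3,2)=0.0000, V(3,3)=0.0000
  t=2,j=0: stock 57.1824 → up 65.7598 (V=26.1502), down 43.4586 (V=48.4514). Price 32.9254; hedge Δ=-1.0000, bond B=90.1078.
  t=2,j=1: stock 86.5260 → up 99.5049 (V=0.0000), down 65.7598 (V=26.1502). Price 8.5458; hedge Δ=-0.7749, bond B=75.5977.
  t=2,j=2: stock 130.9275 → up 150.5666 (V=0.0000), down 99.5049 (V=0.0000). Price 0.0000; hedge Δ=0.0000, bond B=0.0000.
  t=1,j=0: stock 75.2400 → up 86.5260 (V=8.5458), down 57.1824 (V=32.9254). Price 16.3455; hedge Δ=-0.8308, bond B=78.8573.
  t=1,j=1: stock 113.8500 → up 130.9275 (V=0.0000), down 86.5260 (V=8.5458). Price 2.7928; hedge Δ=-0.1925, bond B=24.7051.
  t=0,j=0: stock 99.0000 → up 113.8500 (V=2.7928), down 75.2400 (V=16.3455). Price 7.1670; hedge Δ=-0.3510, bond B=41.9175.
Self-financing check: at every node Δ·S+B equals the discounted successor values.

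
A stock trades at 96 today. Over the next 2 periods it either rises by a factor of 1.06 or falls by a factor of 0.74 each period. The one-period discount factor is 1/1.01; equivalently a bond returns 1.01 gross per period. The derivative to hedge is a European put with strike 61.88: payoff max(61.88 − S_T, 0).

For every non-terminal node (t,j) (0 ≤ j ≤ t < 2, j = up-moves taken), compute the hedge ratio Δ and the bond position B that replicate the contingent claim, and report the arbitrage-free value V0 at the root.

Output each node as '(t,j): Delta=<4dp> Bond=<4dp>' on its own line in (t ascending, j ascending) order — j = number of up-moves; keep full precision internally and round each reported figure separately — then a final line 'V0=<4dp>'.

Risk-neutral probability p* = (R−d)/(u−d) = (1.01−0.74)/(1.06−0.74) = 0.8437.
At expiry t=2: V(2,0)=9.3104, V(2,1)=0.0000, V(2,2)=0.0000
Node (1,0) S=71.0400: V=(p*·0.0000+(1−p*)·9.3104)/1.01=1.4403; Δ=(0.0000−9.3104)/(75.3024−52.5696)=-0.4096; B=V−Δ·S=30.5353
Node (1,1) S=101.7600: V=(p*·0.0000+(1−p*)·0.0000)/1.01=0.0000; Δ=(0.0000−0.0000)/(107.8656−75.3024)=0.0000; B=V−Δ·S=0.0000
Node (0,0) S=96.0000: V=(p*·0.0000+(1−p*)·1.4403)/1.01=0.2228; Δ=(0.0000−1.4403)/(101.7600−71.0400)=-0.0469; B=V−Δ·S=4.7239
Each (Δ,B) replicates both successor values, so the strategy is self-financing and V0 is arbitrage-free.

(0,0): Delta=-0.0469 Bond=4.7239
(1,0): Delta=-0.4096 Bond=30.5353
(1,1): Delta=0.0000 Bond=0.0000
V0=0.2228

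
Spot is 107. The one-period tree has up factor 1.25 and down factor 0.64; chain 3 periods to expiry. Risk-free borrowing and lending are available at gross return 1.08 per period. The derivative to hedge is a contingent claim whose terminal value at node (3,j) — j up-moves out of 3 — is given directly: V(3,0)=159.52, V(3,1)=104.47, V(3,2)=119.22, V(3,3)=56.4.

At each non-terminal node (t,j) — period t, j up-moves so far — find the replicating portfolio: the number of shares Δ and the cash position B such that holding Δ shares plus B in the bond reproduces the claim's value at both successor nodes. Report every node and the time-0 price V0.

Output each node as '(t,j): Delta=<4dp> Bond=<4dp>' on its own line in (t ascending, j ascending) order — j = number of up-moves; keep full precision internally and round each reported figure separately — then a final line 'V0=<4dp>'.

(0,0): Delta=-0.4076 Bond=118.2620
(1,0): Delta=-0.1042 Bond=106.9492
(1,1): Delta=-0.4676 Bond=135.7492
(2,0): Delta=-2.0591 Bond=201.1828
(2,1): Delta=0.2825 Bond=82.4024
(2,2): Delta=-0.6160 Bond=171.4162
V0=74.6500

No-arbitrage ⇒ martingale measure with p* = (R−d)/(u−d) = 0.7213.
Payoff layer (t=3): V(3,0)=159.5200, V(3,1)=104.4700, V(3,2)=119.2200, V(3,3)=56.4000
  t=2,j=0: stock 43.8272 → up 54.7840 (V=104.4700), down 28.0494 (V=159.5200). Price 110.9369; hedge Δ=-2.0591, bond B=201.1828.
  t=2,j=1: stock 85.6000 → up 107.0000 (V=119.2200), down 54.7840 (V=104.4700). Price 106.5827; hedge Δ=0.2825, bond B=82.4024.
  t=2,j=2: stock 167.1875 → up 208.9844 (V=56.4000), down 107.0000 (V=119.2200). Price 68.4326; hedge Δ=-0.6160, bond B=171.4162.
  t=1,j=0: stock 68.4800 → up 85.6000 (V=106.5827), down 43.8272 (V=110.9369). Price 99.8113; hedge Δ=-0.1042, bond B=106.9492.
  t=1,j=1: stock 133.7500 → up 167.1875 (V=68.4326), down 85.6000 (V=106.5827). Price 73.2080; hedge Δ=-0.4676, bond B=135.7492.
  t=0,j=0: stock 107.0000 → up 133.7500 (V=73.2080), down 68.4800 (V=99.8113). Price 74.6500; hedge Δ=-0.4076, bond B=118.2620.
Each (Δ,B) replicates both successor values, so the strategy is self-financing and V0 is arbitrage-free.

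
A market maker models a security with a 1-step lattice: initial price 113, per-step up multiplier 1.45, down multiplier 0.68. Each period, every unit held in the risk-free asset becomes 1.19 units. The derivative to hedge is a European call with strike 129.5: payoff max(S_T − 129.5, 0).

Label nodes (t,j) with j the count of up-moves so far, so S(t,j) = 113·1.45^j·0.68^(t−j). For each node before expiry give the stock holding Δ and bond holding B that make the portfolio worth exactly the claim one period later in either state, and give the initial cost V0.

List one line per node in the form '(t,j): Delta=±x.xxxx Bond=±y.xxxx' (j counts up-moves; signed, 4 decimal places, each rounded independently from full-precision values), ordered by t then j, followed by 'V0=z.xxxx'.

(0,0): Delta=0.3948 Bond=-25.4917
V0=19.1187

No-arbitrage ⇒ martingale measure with p* = (R−d)/(u−d) = 0.6623.
Payoff layer (t=1): V(1,0)=0.0000, V(1,1)=34.3500
Node (0,0) S=113.0000: V=(p*·34.3500+(1−p*)·0.0000)/1.19=19.1187; Δ=(34.3500−0.0000)/(163.8500−76.8400)=0.3948; B=V−Δ·S=-25.4917
Root portfolio cost Δ·113+B reproduces V0=19.1187.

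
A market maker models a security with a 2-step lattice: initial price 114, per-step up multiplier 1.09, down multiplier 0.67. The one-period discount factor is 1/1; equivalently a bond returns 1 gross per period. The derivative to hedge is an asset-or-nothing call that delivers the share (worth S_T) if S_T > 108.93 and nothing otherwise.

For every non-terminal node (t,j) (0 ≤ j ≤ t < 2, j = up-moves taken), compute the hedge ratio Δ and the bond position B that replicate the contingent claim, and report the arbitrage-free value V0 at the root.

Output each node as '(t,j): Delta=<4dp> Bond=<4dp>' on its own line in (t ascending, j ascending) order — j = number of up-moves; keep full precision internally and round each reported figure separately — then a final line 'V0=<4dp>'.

(0,0): Delta=2.2226 Bond=-169.7649
(1,0): Delta=0.0000 Bond=0.0000
(1,1): Delta=2.5952 Bond=-216.0645
V0=83.6156

Risk-neutral probability p* = (R−d)/(u−d) = (1−0.67)/(1.09−0.67) = 0.7857.
At expiry t=2: V(2,0)=0.0000, V(2,1)=0.0000, V(2,2)=135.4434
  t=1,j=0: stock 76.3800 → up 83.2542 (V=0.0000), down 51.1746 (V=0.0000). Price 0.0000; hedge Δ=0.0000, bond B=0.0000.
  t=1,j=1: stock 124.2600 → up 135.4434 (V=135.4434), down 83.2542 (V=0.0000). Price 106.4198; hedge Δ=2.5952, bond B=-216.0645.
  t=0,j=0: stock 114.0000 → up 124.2600 (V=106.4198), down 76.3800 (V=0.0000). Price 83.6156; hedge Δ=2.2226, bond B=-169.7649.
Each (Δ,B) replicates both successor values, so the strategy is self-financing and V0 is arbitrage-free.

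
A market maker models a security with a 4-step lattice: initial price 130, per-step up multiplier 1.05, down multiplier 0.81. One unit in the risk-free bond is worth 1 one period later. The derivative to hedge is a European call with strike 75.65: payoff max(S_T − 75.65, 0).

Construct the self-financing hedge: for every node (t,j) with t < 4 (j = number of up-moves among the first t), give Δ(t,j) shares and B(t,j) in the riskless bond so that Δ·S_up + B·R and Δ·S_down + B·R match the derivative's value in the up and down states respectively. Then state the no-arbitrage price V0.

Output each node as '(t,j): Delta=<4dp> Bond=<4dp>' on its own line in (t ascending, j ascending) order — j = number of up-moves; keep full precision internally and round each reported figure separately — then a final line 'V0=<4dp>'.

(0,0): Delta=0.9849 Bond=-73.5642
(1,0): Delta=0.9310 Bond=-67.8809
(1,1): Delta=0.9959 Bond=-75.0598
(2,0): Delta=0.7110 Bond=-49.1238
(2,1): Delta=0.9756 Bond=-72.8169
(2,2): Delta=1.0000 Bond=-75.6500
(3,0): Delta=0.0000 Bond=0.0000
(3,1): Delta=0.8554 Bond=-62.0512
(3,2): Delta=1.0000 Bond=-75.6500
(3,3): Delta=1.0000 Bond=-75.6500
V0=54.4761

Risk-neutral probability p* = (R−d)/(u−d) = (1−0.81)/(1.05−0.81) = 0.7917.
Terminal values V(4,·): V(4,0)=0.0000, V(4,1)=0.0000, V(4,2)=18.3855, V(4,3)=46.2479, V(4,4)=82.3658
Node (3,0) S=69.0873: V=(p*·0.0000+(1−p*)·0.0000)/1=0.0000; Δ=(0.0000−0.0000)/(72.5417−55.9607)=0.0000; B=V−Δ·S=0.0000
Node (3,1) S=89.5577: V=(p*·18.3855+(1−p*)·0.0000)/1=14.5552; Δ=(18.3855−0.0000)/(94.0355−72.5417)=0.8554; B=V−Δ·S=-62.0512
Node (3,2) S=116.0933: V=(p*·46.2479+(1−p*)·18.3855)/1=40.4433; Δ=(46.2479−18.3855)/(121.8979−94.0355)=1.0000; B=V−Δ·S=-75.6500
Node (3,3) S=150.4913: V=(p*·82.3658+(1−p*)·46.2479)/1=74.8413; Δ=(82.3658−46.2479)/(158.0158−121.8979)=1.0000; B=V−Δ·S=-75.6500
Node (2,0) S=85.2930: V=(p*·14.5552+(1−p*)·0.0000)/1=11.5229; Δ=(14.5552−0.0000)/(89.5577−69.0873)=0.7110; B=V−Δ·S=-49.1238
Node (2,1) S=110.5650: V=(p*·40.4433+(1−p*)·14.5552)/1=35.0499; Δ=(40.4433−14.5552)/(116.0933−89.5577)=0.9756; B=V−Δ·S=-72.8169
Node (2,2) S=143.3250: V=(p*·74.8413+(1−p*)·40.4433)/1=67.6750; Δ=(74.8413−40.4433)/(150.4913−116.0933)=1.0000; B=V−Δ·S=-75.6500
Node (1,0) S=105.3000: V=(p*·35.0499+(1−p*)·11.5229)/1=30.1484; Δ=(35.0499−11.5229)/(110.5650−85.2930)=0.9310; B=V−Δ·S=-67.8809
Node (1,1) S=136.5000: V=(p*·67.6750+(1−p*)·35.0499)/1=60.8781; Δ=(67.6750−35.0499)/(143.3250−110.5650)=0.9959; B=V−Δ·S=-75.0598
Node (0,0) S=130.0000: V=(p*·60.8781+(1−p*)·30.1484)/1=54.4761; Δ=(60.8781−30.1484)/(136.5000−105.3000)=0.9849; B=V−Δ·S=-73.5642
Root portfolio cost Δ·130+B reproduces V0=54.4761.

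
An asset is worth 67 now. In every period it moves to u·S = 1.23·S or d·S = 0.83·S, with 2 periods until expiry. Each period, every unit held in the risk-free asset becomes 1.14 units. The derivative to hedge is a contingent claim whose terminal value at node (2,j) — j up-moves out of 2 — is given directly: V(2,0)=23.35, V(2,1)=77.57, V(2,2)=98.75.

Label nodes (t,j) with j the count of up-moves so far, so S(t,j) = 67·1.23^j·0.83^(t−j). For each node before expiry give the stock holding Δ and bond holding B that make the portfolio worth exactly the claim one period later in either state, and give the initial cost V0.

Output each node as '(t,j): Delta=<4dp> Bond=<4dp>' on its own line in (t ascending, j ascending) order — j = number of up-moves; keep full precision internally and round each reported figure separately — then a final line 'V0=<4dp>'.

(0,0): Delta=0.9366 Bond=4.6141
(1,0): Delta=2.4375 Bond=-78.2075
(1,1): Delta=0.6425 Bond=29.4925
V0=67.3641

Under the risk-neutral measure, an up-move has probability p* = (R−d)/(u−d) = 0.7750 and values discount at R = 1.14.
Terminal payoffs: V(2,0)=23.3500, V(2,1)=77.5700, V(2,2)=98.7500
(1,0): S=55.6100. Δ = (V_up−V_dn)/(S_up−S_dn) = (77.5700−23.3500)/(68.4003−46.1563) = 2.4375. V = [p*·77.5700 + (1−p*)·23.3500]/1.14 = 57.3425. B = V − Δ·S = -78.2075.
(1,1): S=82.4100. Δ = (V_up−V_dn)/(S_up−S_dn) = (98.7500−77.5700)/(101.3643−68.4003) = 0.6425. V = [p*·98.7500 + (1−p*)·77.5700]/1.14 = 82.4425. B = V − Δ·S = 29.4925.
(0,0): S=67.0000. Δ = (V_up−V_dn)/(S_up−S_dn) = (82.4425−57.3425)/(82.4100−55.6100) = 0.9366. V = [p*·82.4425 + (1−p*)·57.3425]/1.14 = 67.3641. B = V − Δ·S = 4.6141.
Each (Δ,B) replicates both successor values, so the strategy is self-financing and V0 is arbitrage-free.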